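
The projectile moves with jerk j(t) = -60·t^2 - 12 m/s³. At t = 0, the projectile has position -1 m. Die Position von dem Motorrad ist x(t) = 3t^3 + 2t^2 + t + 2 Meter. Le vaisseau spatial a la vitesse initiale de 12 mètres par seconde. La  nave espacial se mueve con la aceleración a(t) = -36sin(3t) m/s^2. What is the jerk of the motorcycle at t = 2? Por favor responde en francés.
Nous devons dériver notre équation de la position x(t) = 3·t^3 + 2·t^2 + t + 2 3 fois. En prenant d/dt de x(t), nous trouvons v(t) = 9·t^2 + 4·t + 1. La dérivée de la vitesse donne l'accélération: a(t) = 18·t + 4. En prenant d/dt de a(t), nous trouvons j(t) = 18. Nous avons le jerk j(t) = 18. En substituant t = 2: j(2) = 18.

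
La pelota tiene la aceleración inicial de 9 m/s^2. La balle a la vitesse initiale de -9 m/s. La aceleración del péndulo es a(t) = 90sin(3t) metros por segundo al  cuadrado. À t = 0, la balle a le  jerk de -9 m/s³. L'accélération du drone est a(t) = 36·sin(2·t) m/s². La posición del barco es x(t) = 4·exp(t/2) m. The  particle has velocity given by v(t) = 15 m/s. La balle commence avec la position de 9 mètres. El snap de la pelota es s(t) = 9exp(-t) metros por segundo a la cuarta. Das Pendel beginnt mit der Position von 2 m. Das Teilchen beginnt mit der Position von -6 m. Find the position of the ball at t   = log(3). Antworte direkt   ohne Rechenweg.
The answer is 3.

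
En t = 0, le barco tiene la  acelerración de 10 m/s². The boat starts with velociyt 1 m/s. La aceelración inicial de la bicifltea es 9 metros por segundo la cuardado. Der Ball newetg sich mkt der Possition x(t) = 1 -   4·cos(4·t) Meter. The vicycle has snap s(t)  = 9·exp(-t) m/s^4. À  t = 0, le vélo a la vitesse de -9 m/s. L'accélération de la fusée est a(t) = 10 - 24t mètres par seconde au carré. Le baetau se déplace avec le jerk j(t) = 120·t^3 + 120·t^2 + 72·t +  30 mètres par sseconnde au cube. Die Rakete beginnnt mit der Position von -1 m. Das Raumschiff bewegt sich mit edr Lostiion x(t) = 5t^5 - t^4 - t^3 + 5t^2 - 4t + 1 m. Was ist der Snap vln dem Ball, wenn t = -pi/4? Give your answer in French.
Pour résoudre ceci, nous devons prendre 4 dérivées de notre équation de la position x(t) = 1 - 4·cos(4·t). En dérivant la position, nous obtenons la vitesse: v(t) = 16·sin(4·t). En dérivant la vitesse, nous obtenons l'accélération: a(t) = 64·cos(4·t). En dérivant l'accélération, nous obtenons le jerk: j(t) = -256·sin(4·t). En prenant d/dt de j(t), nous trouvons s(t) = -1024·cos(4·t). En utilisant s(t) = -1024·cos(4·t) et en substituant t = -pi/4, nous trouvons s = 1024.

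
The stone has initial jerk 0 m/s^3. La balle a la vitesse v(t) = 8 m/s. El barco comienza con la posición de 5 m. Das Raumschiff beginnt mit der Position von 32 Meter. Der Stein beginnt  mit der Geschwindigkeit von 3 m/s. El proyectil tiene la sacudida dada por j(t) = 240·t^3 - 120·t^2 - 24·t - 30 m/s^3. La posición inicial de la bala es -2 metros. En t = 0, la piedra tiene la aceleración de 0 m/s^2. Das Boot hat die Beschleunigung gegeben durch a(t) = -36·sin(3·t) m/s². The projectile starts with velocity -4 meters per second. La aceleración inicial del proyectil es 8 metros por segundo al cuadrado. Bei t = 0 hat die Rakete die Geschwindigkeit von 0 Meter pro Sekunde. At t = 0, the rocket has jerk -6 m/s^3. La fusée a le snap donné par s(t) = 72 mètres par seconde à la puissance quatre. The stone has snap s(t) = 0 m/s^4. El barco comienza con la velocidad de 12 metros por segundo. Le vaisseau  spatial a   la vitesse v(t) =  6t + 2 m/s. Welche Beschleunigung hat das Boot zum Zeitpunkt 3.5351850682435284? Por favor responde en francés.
Nous avons l'accélération a(t) = -36·sin(3·t). En substituant t = 3.5351850682435284: a(3.5351850682435284) = 33.2964649661980.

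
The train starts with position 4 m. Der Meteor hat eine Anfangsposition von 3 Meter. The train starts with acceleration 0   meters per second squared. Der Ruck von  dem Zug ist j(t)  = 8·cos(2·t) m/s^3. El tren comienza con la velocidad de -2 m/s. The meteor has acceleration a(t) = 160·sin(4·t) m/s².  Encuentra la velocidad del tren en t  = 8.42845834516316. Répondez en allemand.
Ausgehend von dem Ruck j(t) = 8·cos(2·t), nehmen wir 2 Stammfunktionen. Durch Integration von dem Ruck und Verwendung der Anfangsbedingung a(0) = 0, erhalten wir a(t) = 4·sin(2·t). Durch Integration von der Beschleunigung und Verwendung der Anfangsbedingung v(0) = -2, erhalten wir v(t) = -2·cos(2·t). Mit v(t) = -2·cos(2·t) und Einsetzen von t = 8.42845834516316, finden wir v = 0.818884990622456.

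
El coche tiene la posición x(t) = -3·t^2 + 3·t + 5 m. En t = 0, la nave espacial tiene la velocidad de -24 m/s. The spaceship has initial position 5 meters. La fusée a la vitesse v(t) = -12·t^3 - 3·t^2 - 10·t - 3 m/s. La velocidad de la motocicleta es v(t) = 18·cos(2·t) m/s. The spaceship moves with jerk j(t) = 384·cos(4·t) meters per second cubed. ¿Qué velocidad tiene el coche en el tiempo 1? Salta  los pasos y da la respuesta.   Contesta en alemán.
Die Geschwindigkeit bei t = 1 ist v = -3.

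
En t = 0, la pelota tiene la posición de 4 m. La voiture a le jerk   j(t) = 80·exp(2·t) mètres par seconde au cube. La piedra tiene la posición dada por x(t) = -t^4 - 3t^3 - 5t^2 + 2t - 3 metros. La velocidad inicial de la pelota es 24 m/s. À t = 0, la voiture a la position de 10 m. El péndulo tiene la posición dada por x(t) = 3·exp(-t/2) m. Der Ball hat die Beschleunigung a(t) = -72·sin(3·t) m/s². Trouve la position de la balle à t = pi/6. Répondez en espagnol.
Para resolver esto, necesitamos tomar 2 integrales de nuestra ecuación de la aceleración a(t) = -72·sin(3·t). Tomando ∫a(t)dt y aplicando v(0) = 24, encontramos v(t) = 24·cos(3·t). Tomando ∫v(t)dt y aplicando x(0) = 4, encontramos x(t) = 8·sin(3·t) + 4. De la ecuación de la posición x(t) = 8·sin(3·t) + 4, sustituimos t = pi/6 para obtener x = 12.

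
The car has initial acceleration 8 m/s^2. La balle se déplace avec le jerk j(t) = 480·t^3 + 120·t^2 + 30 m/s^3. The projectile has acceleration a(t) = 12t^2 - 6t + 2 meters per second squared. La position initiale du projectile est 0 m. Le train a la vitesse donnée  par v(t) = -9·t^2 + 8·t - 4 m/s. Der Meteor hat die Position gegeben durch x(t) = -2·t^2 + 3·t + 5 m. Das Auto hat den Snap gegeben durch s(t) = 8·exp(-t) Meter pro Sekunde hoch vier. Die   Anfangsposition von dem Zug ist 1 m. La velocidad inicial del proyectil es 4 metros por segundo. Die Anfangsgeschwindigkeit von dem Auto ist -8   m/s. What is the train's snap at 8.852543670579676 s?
We must differentiate our velocity equation v(t) = -9·t^2 + 8·t - 4 3 times. Differentiating velocity, we get acceleration: a(t) = 8 - 18·t. Differentiating acceleration, we get jerk: j(t) = -18. Differentiating jerk, we get snap: s(t) = 0. We have snap s(t) = 0. Substituting t = 8.852543670579676: s(8.852543670579676) = 0.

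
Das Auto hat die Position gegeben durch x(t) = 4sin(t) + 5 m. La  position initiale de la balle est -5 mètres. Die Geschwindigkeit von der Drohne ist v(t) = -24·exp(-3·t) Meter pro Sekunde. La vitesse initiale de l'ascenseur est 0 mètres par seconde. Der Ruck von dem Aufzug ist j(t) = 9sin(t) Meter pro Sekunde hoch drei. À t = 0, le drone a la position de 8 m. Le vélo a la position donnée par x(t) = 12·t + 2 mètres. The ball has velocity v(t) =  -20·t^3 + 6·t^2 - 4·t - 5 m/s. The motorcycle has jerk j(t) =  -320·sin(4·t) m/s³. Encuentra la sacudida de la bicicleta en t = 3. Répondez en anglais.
We must differentiate our position equation x(t) = 12·t + 2 3 times. Differentiating position, we get velocity: v(t) = 12. Differentiating velocity, we get acceleration: a(t) = 0. Taking d/dt of a(t), we find j(t) = 0. From the given jerk equation j(t) = 0, we substitute t = 3 to get j = 0.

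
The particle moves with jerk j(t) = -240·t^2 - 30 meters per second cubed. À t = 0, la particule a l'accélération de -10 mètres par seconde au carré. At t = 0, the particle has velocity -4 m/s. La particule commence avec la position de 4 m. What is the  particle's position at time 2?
To solve this, we need to take 3 antiderivatives of our jerk equation j(t) = -240·t^2 - 30. Taking ∫j(t)dt and applying a(0) = -10, we find a(t) = -80·t^3 - 30·t - 10. Integrating acceleration and using the initial condition v(0) = -4, we get v(t) = -20·t^4 - 15·t^2 - 10·t - 4. The antiderivative of velocity is position. Using x(0) = 4, we get x(t) = -4·t^5 - 5·t^3 - 5·t^2 - 4·t + 4. From the given position equation x(t) = -4·t^5 - 5·t^3 - 5·t^2 - 4·t + 4, we substitute t = 2 to get x = -192.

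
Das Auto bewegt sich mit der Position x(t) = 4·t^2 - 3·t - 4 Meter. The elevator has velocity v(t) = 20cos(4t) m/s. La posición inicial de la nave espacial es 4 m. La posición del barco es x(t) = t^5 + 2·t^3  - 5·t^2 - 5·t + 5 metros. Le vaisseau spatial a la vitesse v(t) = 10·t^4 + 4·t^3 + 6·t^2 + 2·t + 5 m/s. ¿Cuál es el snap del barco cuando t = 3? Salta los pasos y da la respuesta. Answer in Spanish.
En t = 3, s = 360.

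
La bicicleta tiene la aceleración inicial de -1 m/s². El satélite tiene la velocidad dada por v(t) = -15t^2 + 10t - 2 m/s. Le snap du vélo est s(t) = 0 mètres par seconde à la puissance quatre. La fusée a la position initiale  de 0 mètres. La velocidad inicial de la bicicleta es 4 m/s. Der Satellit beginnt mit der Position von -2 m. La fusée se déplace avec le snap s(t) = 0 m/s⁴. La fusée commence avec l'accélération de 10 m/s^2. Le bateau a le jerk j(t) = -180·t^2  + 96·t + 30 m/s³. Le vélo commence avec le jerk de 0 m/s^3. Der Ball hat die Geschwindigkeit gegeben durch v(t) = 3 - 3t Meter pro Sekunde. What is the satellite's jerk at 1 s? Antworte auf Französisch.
Pour résoudre ceci, nous devons prendre 2 dérivées de notre équation de la vitesse v(t) = -15·t^2 + 10·t - 2. La dérivée de la vitesse donne l'accélération: a(t) = 10 - 30·t. En prenant d/dt de a(t), nous trouvons j(t) = -30. En utilisant j(t) = -30 et en substituant t = 1, nous trouvons j = -30.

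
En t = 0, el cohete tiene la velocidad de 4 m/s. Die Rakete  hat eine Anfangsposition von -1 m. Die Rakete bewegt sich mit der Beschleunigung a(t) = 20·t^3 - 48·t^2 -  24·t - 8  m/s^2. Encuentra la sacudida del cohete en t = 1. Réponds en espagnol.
Para resolver esto, necesitamos tomar 1 derivada de nuestra ecuación de la aceleración a(t) = 20·t^3 - 48·t^2 - 24·t - 8. Tomando d/dt de a(t), encontramos j(t) = 60·t^2 - 96·t - 24. Usando j(t) = 60·t^2 - 96·t - 24 y sustituyendo t = 1, encontramos j = -60.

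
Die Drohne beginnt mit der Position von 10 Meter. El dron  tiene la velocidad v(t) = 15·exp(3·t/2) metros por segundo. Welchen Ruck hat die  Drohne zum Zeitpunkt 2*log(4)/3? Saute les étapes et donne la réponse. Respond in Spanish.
En t = 2*log(4)/3, j = 135.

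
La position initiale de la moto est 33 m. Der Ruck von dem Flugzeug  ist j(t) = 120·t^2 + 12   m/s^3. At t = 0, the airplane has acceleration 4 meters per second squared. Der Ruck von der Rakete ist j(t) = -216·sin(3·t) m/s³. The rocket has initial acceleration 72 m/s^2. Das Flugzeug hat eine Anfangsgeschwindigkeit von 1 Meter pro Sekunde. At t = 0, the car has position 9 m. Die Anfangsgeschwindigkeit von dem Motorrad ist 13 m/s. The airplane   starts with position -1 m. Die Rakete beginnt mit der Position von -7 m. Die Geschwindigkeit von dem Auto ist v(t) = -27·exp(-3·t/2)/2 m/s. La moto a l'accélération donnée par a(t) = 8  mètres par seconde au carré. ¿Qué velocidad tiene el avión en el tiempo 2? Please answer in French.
En partant du jerk j(t) = 120·t^2 + 12, nous prenons 2 primitives. L'intégrale du jerk, avec a(0) = 4, donne l'accélération: a(t) = 40·t^3 + 12·t + 4. L'intégrale de l'accélération, avec v(0) = 1, donne la vitesse: v(t) = 10·t^4 + 6·t^2 + 4·t + 1. En utilisant v(t) = 10·t^4 + 6·t^2 + 4·t + 1 et en substituant t = 2, nous trouvons v = 193.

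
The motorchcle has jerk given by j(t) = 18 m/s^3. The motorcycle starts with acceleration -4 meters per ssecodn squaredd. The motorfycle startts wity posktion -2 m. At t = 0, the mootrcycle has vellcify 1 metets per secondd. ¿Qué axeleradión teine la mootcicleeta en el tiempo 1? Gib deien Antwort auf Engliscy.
We need to integrate our jerk equation j(t) = 18 1 time. The integral of jerk is acceleration. Using a(0) = -4, we get a(t) = 18·t - 4. Using a(t) = 18·t - 4 and substituting t = 1, we find a = 14.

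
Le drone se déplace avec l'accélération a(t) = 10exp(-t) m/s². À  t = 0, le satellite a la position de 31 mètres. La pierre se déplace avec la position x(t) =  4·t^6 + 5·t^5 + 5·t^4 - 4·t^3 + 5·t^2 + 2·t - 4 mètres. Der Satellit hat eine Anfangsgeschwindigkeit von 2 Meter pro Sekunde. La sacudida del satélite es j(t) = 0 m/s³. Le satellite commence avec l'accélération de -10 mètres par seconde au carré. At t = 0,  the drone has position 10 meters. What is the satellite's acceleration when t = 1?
To solve this, we need to take 1 integral of our jerk equation j(t) = 0. Finding the integral of j(t) and using a(0) = -10: a(t) = -10. Using a(t) = -10 and substituting t = 1, we find a = -10.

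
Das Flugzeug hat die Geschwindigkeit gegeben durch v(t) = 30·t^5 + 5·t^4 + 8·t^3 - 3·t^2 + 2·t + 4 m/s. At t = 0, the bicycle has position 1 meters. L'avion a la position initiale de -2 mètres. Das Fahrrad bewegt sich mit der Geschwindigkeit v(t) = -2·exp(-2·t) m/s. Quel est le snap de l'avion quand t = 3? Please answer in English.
To solve this, we need to take 3 derivatives of our velocity equation v(t) = 30·t^5 + 5·t^4 + 8·t^3 - 3·t^2 + 2·t + 4. Differentiating velocity, we get acceleration: a(t) = 150·t^4 + 20·t^3 + 24·t^2 - 6·t + 2. The derivative of acceleration gives jerk: j(t) = 600·t^3 + 60·t^2 + 48·t - 6. The derivative of jerk gives snap: s(t) = 1800·t^2 + 120·t + 48. Using s(t) = 1800·t^2 + 120·t + 48 and substituting t = 3, we find s = 16608.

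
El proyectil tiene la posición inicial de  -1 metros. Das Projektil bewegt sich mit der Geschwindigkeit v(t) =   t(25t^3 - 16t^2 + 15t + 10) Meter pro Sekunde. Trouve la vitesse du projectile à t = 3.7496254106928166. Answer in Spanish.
De la ecuación de la velocidad v(t) = t·(25·t^3 - 16·t^2 + 15·t + 10), sustituimos t = 3.7496254106928166 para obtener v = 4346.76701635291.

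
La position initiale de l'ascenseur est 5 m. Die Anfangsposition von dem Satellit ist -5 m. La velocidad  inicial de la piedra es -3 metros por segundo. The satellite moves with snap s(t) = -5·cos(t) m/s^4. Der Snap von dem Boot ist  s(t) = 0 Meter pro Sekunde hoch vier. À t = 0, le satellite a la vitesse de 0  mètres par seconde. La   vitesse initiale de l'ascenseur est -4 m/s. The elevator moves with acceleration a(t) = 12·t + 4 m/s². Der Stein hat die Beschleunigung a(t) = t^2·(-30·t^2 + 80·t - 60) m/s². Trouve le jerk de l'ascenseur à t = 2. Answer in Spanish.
Debemos derivar nuestra ecuación de la aceleración a(t) = 12·t + 4 1 vez. La derivada de la aceleración da la sacudida: j(t) = 12. Tenemos la sacudida j(t) = 12. Sustituyendo t = 2: j(2) = 12.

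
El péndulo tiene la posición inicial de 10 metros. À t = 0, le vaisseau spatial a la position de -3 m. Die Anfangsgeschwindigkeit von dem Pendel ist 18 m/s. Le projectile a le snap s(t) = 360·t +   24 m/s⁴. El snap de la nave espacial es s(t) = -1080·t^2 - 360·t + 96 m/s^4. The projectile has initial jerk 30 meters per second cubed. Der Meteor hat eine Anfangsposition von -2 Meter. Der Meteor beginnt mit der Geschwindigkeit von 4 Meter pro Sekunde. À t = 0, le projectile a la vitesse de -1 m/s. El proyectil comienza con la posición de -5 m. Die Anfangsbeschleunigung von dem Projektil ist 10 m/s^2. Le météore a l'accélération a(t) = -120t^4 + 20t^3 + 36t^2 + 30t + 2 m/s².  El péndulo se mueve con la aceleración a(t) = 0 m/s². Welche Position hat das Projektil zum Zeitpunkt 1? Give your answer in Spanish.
Partiendo del snap s(t) = 360·t + 24, tomamos 4 integrales. Integrando el snap y usando la condición inicial j(0) = 30, obtenemos j(t) = 180·t^2 + 24·t + 30. La integral de la sacudida es la aceleración. Usando a(0) = 10, obtenemos a(t) = 60·t^3 + 12·t^2 + 30·t + 10. Integrando la aceleración y usando la condición inicial v(0) = -1, obtenemos v(t) = 15·t^4 + 4·t^3 + 15·t^2 + 10·t - 1. La antiderivada de la velocidad es la posición. Usando x(0) = -5, obtenemos x(t) = 3·t^5 + t^4 + 5·t^3 + 5·t^2 - t - 5. Tenemos la posición x(t) = 3·t^5 + t^4 + 5·t^3 + 5·t^2 - t - 5. Sustituyendo t = 1: x(1) = 8.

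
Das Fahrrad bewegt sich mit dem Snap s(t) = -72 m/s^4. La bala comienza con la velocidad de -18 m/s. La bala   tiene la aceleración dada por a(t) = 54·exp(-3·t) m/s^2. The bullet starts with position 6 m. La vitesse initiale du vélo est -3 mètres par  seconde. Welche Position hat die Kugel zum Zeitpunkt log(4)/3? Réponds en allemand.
Ausgehend von der Beschleunigung a(t) = 54·exp(-3·t), nehmen wir 2 Stammfunktionen. Mit ∫a(t)dt und Anwendung von v(0) = -18, finden wir v(t) = -18·exp(-3·t). Mit ∫v(t)dt und Anwendung von x(0) = 6, finden wir x(t) = 6·exp(-3·t). Mit x(t) = 6·exp(-3·t) und Einsetzen von t = log(4)/3, finden wir x = 3/2.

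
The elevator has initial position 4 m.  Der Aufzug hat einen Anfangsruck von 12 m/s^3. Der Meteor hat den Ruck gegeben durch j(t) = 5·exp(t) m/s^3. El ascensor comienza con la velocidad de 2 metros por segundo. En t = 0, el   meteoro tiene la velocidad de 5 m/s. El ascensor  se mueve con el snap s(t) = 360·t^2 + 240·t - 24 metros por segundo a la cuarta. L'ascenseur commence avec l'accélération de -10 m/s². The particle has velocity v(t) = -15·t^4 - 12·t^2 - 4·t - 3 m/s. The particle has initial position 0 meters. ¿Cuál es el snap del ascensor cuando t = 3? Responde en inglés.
Using s(t) = 360·t^2 + 240·t - 24 and substituting t = 3, we find s = 3936.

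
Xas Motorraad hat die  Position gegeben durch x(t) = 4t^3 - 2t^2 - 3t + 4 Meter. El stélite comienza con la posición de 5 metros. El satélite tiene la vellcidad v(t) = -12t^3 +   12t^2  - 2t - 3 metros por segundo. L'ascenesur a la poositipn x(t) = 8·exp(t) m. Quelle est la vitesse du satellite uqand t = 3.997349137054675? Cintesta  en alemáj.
Mit v(t) = -12·t^3 + 12·t^2 - 2·t - 3 und Einsetzen von t = 3.997349137054675, finden wir v = -585.723211410634.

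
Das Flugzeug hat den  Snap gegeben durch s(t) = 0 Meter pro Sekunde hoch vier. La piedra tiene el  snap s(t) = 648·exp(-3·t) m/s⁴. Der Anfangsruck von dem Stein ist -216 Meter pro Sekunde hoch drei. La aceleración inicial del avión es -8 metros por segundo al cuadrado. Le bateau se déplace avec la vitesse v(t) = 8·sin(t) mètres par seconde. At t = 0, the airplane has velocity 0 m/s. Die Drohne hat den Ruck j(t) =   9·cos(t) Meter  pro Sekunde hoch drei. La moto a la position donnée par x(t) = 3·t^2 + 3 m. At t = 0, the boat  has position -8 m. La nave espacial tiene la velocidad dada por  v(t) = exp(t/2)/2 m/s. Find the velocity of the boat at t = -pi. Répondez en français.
De l'équation de la vitesse v(t) = 8·sin(t), nous substituons t = -pi pour obtenir v = 0.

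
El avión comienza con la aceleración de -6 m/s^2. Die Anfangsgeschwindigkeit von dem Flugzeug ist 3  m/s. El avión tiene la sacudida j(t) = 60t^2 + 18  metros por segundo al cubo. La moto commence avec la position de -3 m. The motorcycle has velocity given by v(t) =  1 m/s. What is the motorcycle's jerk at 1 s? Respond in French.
En partant de la vitesse v(t) = 1, nous prenons 2 dérivées. La dérivée de la vitesse donne l'accélération: a(t) = 0. En prenant d/dt de a(t), nous trouvons j(t) = 0. En utilisant j(t) = 0 et en substituant t = 1, nous trouvons j = 0.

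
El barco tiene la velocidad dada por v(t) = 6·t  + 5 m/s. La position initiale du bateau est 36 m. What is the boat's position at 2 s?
To solve this, we need to take 1 integral of our velocity equation v(t) = 6·t + 5. Taking ∫v(t)dt and applying x(0) = 36, we find x(t) = 3·t^2 + 5·t + 36. From the given position equation x(t) = 3·t^2 + 5·t + 36, we substitute t = 2 to get x = 58.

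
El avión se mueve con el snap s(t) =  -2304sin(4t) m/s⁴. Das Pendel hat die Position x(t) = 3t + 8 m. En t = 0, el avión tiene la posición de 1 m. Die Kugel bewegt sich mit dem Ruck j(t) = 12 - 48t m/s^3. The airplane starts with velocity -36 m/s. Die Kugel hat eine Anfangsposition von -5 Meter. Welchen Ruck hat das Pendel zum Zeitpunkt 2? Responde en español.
Para resolver esto, necesitamos tomar 3 derivadas de nuestra ecuación de la posición x(t) = 3·t + 8. Derivando la posición, obtenemos la velocidad: v(t) = 3. Tomando d/dt de v(t), encontramos a(t) = 0. Derivando la aceleración, obtenemos la sacudida: j(t) = 0. Tenemos la sacudida j(t) = 0. Sustituyendo t = 2: j(2) = 0.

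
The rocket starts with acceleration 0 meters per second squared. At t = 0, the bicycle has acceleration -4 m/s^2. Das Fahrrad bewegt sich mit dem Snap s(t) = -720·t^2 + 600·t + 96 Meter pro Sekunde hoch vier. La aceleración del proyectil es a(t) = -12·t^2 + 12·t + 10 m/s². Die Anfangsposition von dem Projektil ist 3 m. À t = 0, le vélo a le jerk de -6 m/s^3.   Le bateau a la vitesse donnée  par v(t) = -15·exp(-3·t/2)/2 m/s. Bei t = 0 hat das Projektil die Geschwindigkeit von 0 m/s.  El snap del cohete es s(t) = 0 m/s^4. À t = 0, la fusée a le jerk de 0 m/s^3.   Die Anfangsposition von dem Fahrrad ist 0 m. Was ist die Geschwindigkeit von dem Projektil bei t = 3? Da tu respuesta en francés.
Nous devons trouver l'intégrale de notre équation de l'accélération a(t) = -12·t^2 + 12·t + 10 1 fois. En prenant ∫a(t)dt et en appliquant v(0) = 0, nous trouvons v(t) = 2·t·(-2·t^2 + 3·t + 5). De l'équation de la vitesse v(t) = 2·t·(-2·t^2 + 3·t + 5), nous substituons t = 3 pour obtenir v = -24.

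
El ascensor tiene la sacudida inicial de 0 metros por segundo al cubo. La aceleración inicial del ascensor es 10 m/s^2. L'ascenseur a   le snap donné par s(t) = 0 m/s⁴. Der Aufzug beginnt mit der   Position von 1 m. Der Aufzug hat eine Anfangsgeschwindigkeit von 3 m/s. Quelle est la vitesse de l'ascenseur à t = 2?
Nous devons intégrer notre équation du snap s(t) = 0 3 fois. L'intégrale du snap, avec j(0) = 0, donne le jerk: j(t) = 0. La primitive du jerk, avec a(0) = 10, donne l'accélération: a(t) = 10. En intégrant l'accélération et en utilisant la condition initiale v(0) = 3, nous obtenons v(t) = 10·t + 3. Nous avons la vitesse v(t) = 10·t + 3. En substituant t = 2: v(2) = 23.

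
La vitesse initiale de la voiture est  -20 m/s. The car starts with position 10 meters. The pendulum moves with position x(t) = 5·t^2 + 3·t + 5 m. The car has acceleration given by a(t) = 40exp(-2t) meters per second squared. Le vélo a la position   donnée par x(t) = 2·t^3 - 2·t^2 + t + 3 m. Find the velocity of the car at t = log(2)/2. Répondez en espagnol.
Debemos encontrar la integral de nuestra ecuación de la aceleración a(t) = 40·exp(-2·t) 1 vez. Integrando la aceleración y usando la condición inicial v(0) = -20, obtenemos v(t) = -20·exp(-2·t). Usando v(t) = -20·exp(-2·t) y sustituyendo t = log(2)/2, encontramos v = -10.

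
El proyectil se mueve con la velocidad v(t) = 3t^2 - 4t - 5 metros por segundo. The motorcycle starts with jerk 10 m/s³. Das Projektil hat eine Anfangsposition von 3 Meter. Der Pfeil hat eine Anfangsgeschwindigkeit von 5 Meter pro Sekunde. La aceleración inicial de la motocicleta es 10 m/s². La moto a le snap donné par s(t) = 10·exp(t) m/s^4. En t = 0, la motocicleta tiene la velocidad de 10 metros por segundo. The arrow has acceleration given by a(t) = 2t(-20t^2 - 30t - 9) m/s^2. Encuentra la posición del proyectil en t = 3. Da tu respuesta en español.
Debemos encontrar la antiderivada de nuestra ecuación de la velocidad v(t) = 3·t^2 - 4·t - 5 1 vez. La antiderivada de la velocidad, con x(0) = 3, da la posición: x(t) = t^3 - 2·t^2 - 5·t + 3. Usando x(t) = t^3 - 2·t^2 - 5·t + 3 y sustituyendo t = 3, encontramos x = -3.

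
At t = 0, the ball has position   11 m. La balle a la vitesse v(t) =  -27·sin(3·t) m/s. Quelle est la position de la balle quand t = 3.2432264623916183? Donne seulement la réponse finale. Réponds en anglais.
At t = 3.2432264623916183, x = -6.58488894020101.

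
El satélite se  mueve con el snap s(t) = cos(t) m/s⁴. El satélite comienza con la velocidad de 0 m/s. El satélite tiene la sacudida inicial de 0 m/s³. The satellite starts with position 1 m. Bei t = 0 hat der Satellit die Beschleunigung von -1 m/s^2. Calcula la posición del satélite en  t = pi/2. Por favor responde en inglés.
To solve this, we need to take 4 integrals of our snap equation s(t) = cos(t). Finding the antiderivative of s(t) and using j(0) = 0: j(t) = sin(t). Finding the antiderivative of j(t) and using a(0) = -1: a(t) = -cos(t). Taking ∫a(t)dt and applying v(0) = 0, we find v(t) = -sin(t). Finding the antiderivative of v(t) and using x(0) = 1: x(t) = cos(t). We have position x(t) = cos(t). Substituting t = pi/2: x(pi/2) = 0.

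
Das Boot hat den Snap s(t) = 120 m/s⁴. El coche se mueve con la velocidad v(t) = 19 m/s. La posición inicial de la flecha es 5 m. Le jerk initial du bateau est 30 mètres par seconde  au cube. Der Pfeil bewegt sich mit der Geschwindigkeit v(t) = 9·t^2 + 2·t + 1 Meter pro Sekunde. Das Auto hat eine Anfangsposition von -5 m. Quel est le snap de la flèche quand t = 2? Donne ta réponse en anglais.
Starting from velocity v(t) = 9·t^2 + 2·t + 1, we take 3 derivatives. The derivative of velocity gives acceleration: a(t) = 18·t + 2. The derivative of acceleration gives jerk: j(t) = 18. Taking d/dt of j(t), we find s(t) = 0. From the given snap equation s(t) = 0, we substitute t = 2 to get s = 0.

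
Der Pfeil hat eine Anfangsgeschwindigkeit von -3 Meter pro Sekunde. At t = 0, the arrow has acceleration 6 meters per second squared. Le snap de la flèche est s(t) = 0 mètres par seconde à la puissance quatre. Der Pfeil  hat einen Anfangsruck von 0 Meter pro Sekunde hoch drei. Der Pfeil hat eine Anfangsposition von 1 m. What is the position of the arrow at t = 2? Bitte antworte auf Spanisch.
Partiendo del snap s(t) = 0, tomamos 4 integrales. La integral del snap es la sacudida. Usando j(0) = 0, obtenemos j(t) = 0. La antiderivada de la sacudida, con a(0) = 6, da la aceleración: a(t) = 6. La integral de la aceleración, con v(0) = -3, da la velocidad: v(t) = 6·t - 3. Integrando la velocidad y usando la condición inicial x(0) = 1, obtenemos x(t) = 3·t^2 - 3·t + 1. Usando x(t) = 3·t^2 - 3·t + 1 y sustituyendo t = 2, encontramos x = 7.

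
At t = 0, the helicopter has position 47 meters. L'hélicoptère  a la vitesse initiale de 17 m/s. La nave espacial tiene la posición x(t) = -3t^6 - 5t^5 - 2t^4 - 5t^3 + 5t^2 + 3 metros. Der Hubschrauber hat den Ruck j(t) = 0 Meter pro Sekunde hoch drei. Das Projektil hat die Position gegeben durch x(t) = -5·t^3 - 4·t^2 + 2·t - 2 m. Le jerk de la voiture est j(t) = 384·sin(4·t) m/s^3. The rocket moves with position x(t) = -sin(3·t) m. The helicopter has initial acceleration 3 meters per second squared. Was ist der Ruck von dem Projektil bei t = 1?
Um dies zu lösen, müssen wir 3 Ableitungen unserer Gleichung für die Position x(t) = -5·t^3 - 4·t^2 + 2·t - 2 nehmen. Mit d/dt von x(t) finden wir v(t) = -15·t^2 - 8·t + 2. Die Ableitung von der Geschwindigkeit ergibt die Beschleunigung: a(t) = -30·t - 8. Durch Ableiten von der Beschleunigung erhalten wir den Ruck: j(t) = -30. Wir haben den Ruck j(t) = -30. Durch Einsetzen von t = 1: j(1) = -30.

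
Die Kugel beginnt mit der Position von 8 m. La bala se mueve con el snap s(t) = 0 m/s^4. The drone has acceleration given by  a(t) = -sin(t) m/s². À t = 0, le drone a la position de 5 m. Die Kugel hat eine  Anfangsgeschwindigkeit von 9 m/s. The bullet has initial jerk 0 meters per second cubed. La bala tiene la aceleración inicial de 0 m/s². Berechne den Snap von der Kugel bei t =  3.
Mit s(t) = 0 und Einsetzen von t = 3, finden wir s = 0.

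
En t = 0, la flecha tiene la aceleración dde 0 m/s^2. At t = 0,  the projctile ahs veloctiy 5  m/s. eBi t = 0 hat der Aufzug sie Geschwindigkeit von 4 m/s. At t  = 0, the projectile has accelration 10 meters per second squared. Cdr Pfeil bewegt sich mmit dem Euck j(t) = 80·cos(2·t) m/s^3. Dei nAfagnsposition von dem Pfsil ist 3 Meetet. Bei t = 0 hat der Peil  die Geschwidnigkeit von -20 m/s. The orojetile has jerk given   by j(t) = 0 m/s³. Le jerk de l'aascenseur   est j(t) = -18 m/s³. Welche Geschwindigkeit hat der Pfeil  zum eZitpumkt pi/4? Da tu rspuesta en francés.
En partant du jerk j(t) = 80·cos(2·t), nous prenons 2 intégrales. L'intégrale du jerk, avec a(0) = 0, donne l'accélération: a(t) = 40·sin(2·t). L'intégrale de l'accélération est la vitesse. En utilisant v(0) = -20, nous obtenons v(t) = -20·cos(2·t). En utilisant v(t) = -20·cos(2·t) et en substituant t = pi/4, nous trouvons v = 0.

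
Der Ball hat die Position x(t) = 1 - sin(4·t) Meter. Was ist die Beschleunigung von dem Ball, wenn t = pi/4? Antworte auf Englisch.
To solve this, we need to take 2 derivatives of our position equation x(t) = 1 - sin(4·t). Taking d/dt of x(t), we find v(t) = -4·cos(4·t). Taking d/dt of v(t), we find a(t) = 16·sin(4·t). We have acceleration a(t) = 16·sin(4·t). Substituting t = pi/4: a(pi/4) = 0.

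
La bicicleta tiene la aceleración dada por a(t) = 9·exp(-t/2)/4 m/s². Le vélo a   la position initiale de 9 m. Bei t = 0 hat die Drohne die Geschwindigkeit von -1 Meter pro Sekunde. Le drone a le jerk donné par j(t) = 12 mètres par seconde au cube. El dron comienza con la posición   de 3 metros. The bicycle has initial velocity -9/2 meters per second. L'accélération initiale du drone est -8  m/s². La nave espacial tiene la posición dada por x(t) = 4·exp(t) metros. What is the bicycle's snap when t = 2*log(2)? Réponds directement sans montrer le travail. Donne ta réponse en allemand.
s(2*log(2)) = 9/32.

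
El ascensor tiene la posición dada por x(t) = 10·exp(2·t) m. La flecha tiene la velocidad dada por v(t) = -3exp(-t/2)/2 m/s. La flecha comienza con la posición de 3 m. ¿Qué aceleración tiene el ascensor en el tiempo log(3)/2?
Para resolver esto, necesitamos tomar 2 derivadas de nuestra ecuación de la posición x(t) = 10·exp(2·t). La derivada de la posición da la velocidad: v(t) = 20·exp(2·t). La derivada de la velocidad da la aceleración: a(t) = 40·exp(2·t). Usando a(t) = 40·exp(2·t) y sustituyendo t = log(3)/2, encontramos a = 120.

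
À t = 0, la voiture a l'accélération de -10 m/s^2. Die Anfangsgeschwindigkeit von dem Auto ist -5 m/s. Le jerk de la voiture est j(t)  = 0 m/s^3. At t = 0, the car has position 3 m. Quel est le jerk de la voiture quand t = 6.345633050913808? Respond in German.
Mit j(t) = 0 und Einsetzen von t = 6.345633050913808, finden wir j = 0.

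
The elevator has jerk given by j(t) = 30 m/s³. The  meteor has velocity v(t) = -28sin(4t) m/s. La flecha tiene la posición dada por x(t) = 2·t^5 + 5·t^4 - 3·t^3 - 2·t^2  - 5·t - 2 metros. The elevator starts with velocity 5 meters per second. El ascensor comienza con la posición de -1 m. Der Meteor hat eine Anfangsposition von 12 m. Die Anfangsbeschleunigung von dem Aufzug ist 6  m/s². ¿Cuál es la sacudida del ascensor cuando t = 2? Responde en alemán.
Aus der Gleichung für den Ruck j(t) = 30, setzen wir t = 2 ein und erhalten j = 30.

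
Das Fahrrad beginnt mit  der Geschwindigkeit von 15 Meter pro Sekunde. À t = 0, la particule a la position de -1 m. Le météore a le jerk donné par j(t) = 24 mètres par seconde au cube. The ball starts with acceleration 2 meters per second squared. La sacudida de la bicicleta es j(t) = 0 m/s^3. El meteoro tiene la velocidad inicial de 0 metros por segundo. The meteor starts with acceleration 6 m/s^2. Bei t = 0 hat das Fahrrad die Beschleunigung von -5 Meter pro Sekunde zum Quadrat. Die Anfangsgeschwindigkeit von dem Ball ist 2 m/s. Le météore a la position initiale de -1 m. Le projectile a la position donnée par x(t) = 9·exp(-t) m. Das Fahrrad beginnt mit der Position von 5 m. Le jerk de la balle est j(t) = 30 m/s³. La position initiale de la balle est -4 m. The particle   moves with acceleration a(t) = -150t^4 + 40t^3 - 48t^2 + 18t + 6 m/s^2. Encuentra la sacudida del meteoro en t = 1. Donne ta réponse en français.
De l'équation du jerk j(t) = 24, nous substituons t = 1 pour obtenir j = 24.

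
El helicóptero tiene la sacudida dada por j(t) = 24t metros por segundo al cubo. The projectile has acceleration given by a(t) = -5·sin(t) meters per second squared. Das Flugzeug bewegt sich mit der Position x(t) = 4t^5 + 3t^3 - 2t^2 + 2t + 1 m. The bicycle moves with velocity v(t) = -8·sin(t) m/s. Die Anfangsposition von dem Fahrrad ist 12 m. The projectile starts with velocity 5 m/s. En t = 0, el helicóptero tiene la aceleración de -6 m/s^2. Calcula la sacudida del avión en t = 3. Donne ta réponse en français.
Nous devons dériver notre équation de la position x(t) = 4·t^5 + 3·t^3 - 2·t^2 + 2·t + 1 3 fois. En dérivant la position, nous obtenons la vitesse: v(t) = 20·t^4 + 9·t^2 - 4·t + 2. La dérivée de la vitesse donne l'accélération: a(t) = 80·t^3 + 18·t - 4. En dérivant l'accélération, nous obtenons le jerk: j(t) = 240·t^2 + 18. Nous avons le jerk j(t) = 240·t^2 + 18. En substituant t = 3: j(3) = 2178.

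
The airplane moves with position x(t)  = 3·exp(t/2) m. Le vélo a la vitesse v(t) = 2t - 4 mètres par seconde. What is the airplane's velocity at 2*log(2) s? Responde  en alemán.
Um dies zu lösen, müssen wir 1 Ableitung unserer Gleichung für die Position x(t) = 3·exp(t/2) nehmen. Mit d/dt von x(t) finden wir v(t) = 3·exp(t/2)/2. Wir haben die Geschwindigkeit v(t) = 3·exp(t/2)/2. Durch Einsetzen von t = 2*log(2): v(2*log(2)) = 3.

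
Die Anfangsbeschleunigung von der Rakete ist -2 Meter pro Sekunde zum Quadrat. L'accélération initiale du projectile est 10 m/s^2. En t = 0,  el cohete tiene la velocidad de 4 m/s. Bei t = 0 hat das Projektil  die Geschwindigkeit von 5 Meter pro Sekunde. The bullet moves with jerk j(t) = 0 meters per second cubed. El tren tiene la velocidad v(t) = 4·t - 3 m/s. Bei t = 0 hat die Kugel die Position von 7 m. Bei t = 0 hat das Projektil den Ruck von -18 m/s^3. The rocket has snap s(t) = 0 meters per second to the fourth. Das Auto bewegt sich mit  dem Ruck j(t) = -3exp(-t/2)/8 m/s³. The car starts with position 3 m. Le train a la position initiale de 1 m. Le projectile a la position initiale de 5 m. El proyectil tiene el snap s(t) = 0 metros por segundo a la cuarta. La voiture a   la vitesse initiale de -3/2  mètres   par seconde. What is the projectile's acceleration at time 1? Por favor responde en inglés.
To find the answer, we compute 2 antiderivatives of s(t) = 0. The antiderivative of snap is jerk. Using j(0) = -18, we get j(t) = -18. Taking ∫j(t)dt and applying a(0) = 10, we find a(t) = 10 - 18·t. Using a(t) = 10 - 18·t and substituting t = 1, we find a = -8.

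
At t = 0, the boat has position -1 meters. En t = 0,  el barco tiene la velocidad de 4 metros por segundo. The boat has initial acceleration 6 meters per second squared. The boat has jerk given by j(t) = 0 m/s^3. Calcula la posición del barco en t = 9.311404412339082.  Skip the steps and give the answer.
La posición en t = 9.311404412339082 es x = 296.352374039740.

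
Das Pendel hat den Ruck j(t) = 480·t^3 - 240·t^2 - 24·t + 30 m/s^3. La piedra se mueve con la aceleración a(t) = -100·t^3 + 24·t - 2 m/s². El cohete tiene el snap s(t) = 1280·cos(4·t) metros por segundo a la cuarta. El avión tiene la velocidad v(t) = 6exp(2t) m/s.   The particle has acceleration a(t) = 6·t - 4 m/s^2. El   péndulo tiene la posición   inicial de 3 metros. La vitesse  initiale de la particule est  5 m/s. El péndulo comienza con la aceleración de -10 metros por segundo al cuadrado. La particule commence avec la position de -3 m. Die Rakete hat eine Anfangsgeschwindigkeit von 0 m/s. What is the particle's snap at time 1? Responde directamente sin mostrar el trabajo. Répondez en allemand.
Bei t = 1, s = 0.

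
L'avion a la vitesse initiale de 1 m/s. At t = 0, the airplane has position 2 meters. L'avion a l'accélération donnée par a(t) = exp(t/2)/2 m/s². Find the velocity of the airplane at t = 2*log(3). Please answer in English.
Starting from acceleration a(t) = exp(t/2)/2, we take 1 antiderivative. Finding the antiderivative of a(t) and using v(0) = 1: v(t) = exp(t/2). We have velocity v(t) = exp(t/2). Substituting t = 2*log(3): v(2*log(3)) = 3.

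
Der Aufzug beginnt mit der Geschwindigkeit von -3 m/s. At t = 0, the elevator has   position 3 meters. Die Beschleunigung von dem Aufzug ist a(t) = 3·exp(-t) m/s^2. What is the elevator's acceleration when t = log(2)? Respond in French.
Nous avons l'accélération a(t) = 3·exp(-t). En substituant t = log(2): a(log(2)) = 3/2.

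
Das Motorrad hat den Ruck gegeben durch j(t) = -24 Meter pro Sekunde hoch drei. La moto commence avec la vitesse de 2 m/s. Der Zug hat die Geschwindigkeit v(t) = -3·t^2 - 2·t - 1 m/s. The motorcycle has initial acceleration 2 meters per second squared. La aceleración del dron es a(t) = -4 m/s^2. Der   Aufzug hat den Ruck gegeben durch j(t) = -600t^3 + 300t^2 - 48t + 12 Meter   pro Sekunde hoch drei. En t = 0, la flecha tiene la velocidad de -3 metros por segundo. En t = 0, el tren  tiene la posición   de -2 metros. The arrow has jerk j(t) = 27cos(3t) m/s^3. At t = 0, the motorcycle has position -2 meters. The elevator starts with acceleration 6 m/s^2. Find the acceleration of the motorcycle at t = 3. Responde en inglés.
Starting from jerk j(t) = -24, we take 1 antiderivative. Finding the integral of j(t) and using a(0) = 2: a(t) = 2 - 24·t. We have acceleration a(t) = 2 - 24·t. Substituting t = 3: a(3) = -70.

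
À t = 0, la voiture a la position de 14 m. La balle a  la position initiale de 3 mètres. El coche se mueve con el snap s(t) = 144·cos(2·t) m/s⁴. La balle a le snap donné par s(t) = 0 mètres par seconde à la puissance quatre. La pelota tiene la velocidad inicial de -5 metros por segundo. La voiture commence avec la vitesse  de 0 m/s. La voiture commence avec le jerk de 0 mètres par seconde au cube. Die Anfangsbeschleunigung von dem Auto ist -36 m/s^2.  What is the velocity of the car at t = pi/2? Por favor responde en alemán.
Ausgehend von dem Snap s(t) = 144·cos(2·t), nehmen wir 3 Integrale. Durch Integration von dem Snap und Verwendung der Anfangsbedingung j(0) = 0, erhalten wir j(t) = 72·sin(2·t). Durch Integration von dem Ruck und Verwendung der Anfangsbedingung a(0) = -36, erhalten wir a(t) = -36·cos(2·t). Die Stammfunktion von der Beschleunigung ist die Geschwindigkeit. Mit v(0) = 0 erhalten wir v(t) = -18·sin(2·t). Wir haben die Geschwindigkeit v(t) = -18·sin(2·t). Durch Einsetzen von t = pi/2: v(pi/2) = 0.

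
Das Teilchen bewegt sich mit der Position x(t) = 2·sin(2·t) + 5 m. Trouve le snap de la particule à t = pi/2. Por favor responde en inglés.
We must differentiate our position equation x(t) = 2·sin(2·t) + 5 4 times. The derivative of position gives velocity: v(t) = 4·cos(2·t). Differentiating velocity, we get acceleration: a(t) = -8·sin(2·t). Differentiating acceleration, we get jerk: j(t) = -16·cos(2·t). Taking d/dt of j(t), we find s(t) = 32·sin(2·t). Using s(t) = 32·sin(2·t) and substituting t = pi/2, we find s = 0.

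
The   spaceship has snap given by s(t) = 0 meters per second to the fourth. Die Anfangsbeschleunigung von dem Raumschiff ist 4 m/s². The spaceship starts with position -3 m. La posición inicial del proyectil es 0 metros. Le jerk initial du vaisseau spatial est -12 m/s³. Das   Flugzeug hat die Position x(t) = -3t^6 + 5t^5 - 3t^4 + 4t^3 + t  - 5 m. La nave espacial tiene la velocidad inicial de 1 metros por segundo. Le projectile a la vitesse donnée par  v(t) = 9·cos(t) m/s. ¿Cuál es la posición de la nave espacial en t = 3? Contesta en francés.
Nous devons intégrer notre équation du snap s(t) = 0 4 fois. En prenant ∫s(t)dt et en appliquant j(0) = -12, nous trouvons j(t) = -12. En intégrant le jerk et en utilisant la condition initiale a(0) = 4, nous obtenons a(t) = 4 - 12·t. En intégrant l'accélération et en utilisant la condition initiale v(0) = 1, nous obtenons v(t) = -6·t^2 + 4·t + 1. L'intégrale de la vitesse, avec x(0) = -3, donne la position: x(t) = -2·t^3 + 2·t^2 + t - 3. En utilisant x(t) = -2·t^3 + 2·t^2 + t - 3 et en substituant t = 3, nous trouvons x = -36.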